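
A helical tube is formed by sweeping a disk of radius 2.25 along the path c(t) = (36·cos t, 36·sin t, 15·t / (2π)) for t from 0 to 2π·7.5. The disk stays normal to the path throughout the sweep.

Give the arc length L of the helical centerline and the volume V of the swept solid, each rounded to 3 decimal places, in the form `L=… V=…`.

2πR = 2π·36 = 226.194671
per-turn = √(226.194671² + 15²) = √(51164.0292 + 225) = √51389.0292 = 226.691485
L = 7.5 × 226.691485 = 1700.186135
V = π·2.25² × L = 15.904313 × 1700.186135 = 27040.292123

L=1700.186 V=27040.292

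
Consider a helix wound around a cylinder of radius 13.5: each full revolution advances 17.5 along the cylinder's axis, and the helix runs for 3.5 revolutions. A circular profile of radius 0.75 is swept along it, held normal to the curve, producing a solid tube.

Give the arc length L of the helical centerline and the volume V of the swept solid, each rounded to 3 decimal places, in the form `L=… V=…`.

2πR = 2π·13.5 = 84.823002
per-turn = √(84.823002² + 17.5²) = √(7194.9416 + 306.25) = √7501.1916 = 86.609420
L = 3.5 × 86.609420 = 303.132970
V = π·0.75² × L = 1.767146 × 303.132970 = 535.680174

L=303.133 V=535.680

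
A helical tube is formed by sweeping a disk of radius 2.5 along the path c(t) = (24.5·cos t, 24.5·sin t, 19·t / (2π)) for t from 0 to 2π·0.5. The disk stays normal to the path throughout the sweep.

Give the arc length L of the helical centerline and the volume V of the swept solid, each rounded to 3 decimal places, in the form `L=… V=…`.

2πR = 2π·24.5 = 153.938040
per-turn = √(153.938040² + 19²) = √(23696.9202 + 361) = √24057.9202 = 155.106158
L = 0.5 × 155.106158 = 77.553079
V = π·2.5² × L = 19.634954 × 77.553079 = 1522.751143

L=77.553 V=1522.751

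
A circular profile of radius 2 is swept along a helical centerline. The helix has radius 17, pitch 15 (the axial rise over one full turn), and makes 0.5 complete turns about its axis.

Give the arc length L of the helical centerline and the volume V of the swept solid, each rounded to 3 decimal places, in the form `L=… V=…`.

L=53.931 V=677.718

2πR = 2π·17 = 106.814150
per-turn = √(106.814150² + 15²) = √(11409.2627 + 225) = √11634.2627 = 107.862239
L = 0.5 × 107.862239 = 53.931120
V = π·2² × L = 12.566371 × 53.931120 = 677.718438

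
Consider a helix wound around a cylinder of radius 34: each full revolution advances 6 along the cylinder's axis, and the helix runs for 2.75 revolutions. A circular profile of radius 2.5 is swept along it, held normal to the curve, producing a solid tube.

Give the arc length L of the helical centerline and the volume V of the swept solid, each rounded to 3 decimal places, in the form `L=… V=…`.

L=587.709 V=11539.649

2πR = 2π·34 = 213.628300
per-turn = √(213.628300² + 6²) = √(45637.0508 + 36) = √45673.0508 = 213.712542
L = 2.75 × 213.712542 = 587.709491
V = π·2.5² × L = 19.634954 × 587.709491 = 11539.648879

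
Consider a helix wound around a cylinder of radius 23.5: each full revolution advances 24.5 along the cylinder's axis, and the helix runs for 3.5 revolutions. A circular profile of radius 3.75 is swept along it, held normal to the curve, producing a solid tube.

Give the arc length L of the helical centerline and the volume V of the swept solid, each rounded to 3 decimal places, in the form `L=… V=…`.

2πR = 2π·23.5 = 147.654855
per-turn = √(147.654855² + 24.5²) = √(21801.9561 + 600.25) = √22402.2061 = 149.673665
L = 3.5 × 149.673665 = 523.857829
V = π·3.75² × L = 44.178647 × 523.857829 = 23143.329943

L=523.858 V=23143.330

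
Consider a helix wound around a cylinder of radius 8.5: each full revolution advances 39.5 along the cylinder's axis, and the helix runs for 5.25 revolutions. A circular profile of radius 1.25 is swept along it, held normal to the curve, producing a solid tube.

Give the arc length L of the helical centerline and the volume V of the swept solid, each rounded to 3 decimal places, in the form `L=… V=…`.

L=348.743 V=1711.886

2πR = 2π·8.5 = 53.407075
per-turn = √(53.407075² + 39.5²) = √(2852.3157 + 1560.25) = √4412.5657 = 66.427146
L = 5.25 × 66.427146 = 348.742514
V = π·1.25² × L = 4.908739 × 348.742514 = 1711.885814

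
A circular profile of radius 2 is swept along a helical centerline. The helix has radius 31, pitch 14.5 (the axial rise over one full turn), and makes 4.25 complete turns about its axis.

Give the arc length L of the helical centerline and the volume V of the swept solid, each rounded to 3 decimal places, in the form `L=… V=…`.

2πR = 2π·31 = 194.778745
per-turn = √(194.778745² + 14.5²) = √(37938.7593 + 210.25) = √38149.0093 = 195.317714
L = 4.25 × 195.317714 = 830.100284
V = π·2² × L = 12.566371 × 830.100284 = 10431.347811

L=830.100 V=10431.348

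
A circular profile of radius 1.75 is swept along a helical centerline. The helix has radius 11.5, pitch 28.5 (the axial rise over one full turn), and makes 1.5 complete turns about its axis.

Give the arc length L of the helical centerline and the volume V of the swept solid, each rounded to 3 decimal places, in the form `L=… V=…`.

2πR = 2π·11.5 = 72.256631
per-turn = √(72.256631² + 28.5²) = √(5221.0207 + 812.25) = √6033.2707 = 77.674132
L = 1.5 × 77.674132 = 116.511197
V = π·1.75² × L = 9.621128 × 116.511197 = 1120.969086

L=116.511 V=1120.969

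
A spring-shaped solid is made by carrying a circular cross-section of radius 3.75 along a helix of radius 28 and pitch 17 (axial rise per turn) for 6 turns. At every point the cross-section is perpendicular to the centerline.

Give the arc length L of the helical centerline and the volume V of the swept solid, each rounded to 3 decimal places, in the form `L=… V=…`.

L=1060.492 V=46851.093

2πR = 2π·28 = 175.929189
per-turn = √(175.929189² + 17²) = √(30951.0794 + 289) = √31240.0794 = 176.748633
L = 6 × 176.748633 = 1060.491800
V = π·3.75² × L = 44.178647 × 1060.491800 = 46851.092563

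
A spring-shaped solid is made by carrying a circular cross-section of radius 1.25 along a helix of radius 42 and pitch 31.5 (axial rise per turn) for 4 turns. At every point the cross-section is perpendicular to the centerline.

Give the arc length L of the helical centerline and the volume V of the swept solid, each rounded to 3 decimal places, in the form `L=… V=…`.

2πR = 2π·42 = 263.893783
per-turn = √(263.893783² + 31.5²) = √(69639.9287 + 992.25) = √70632.1787 = 265.767151
L = 4 × 265.767151 = 1063.068605
V = π·1.25² × L = 4.908739 × 1063.068605 = 5218.325811

L=1063.069 V=5218.326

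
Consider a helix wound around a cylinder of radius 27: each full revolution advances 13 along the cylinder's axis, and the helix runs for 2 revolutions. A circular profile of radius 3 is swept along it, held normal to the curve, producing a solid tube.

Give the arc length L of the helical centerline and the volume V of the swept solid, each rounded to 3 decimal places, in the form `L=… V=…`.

L=340.287 V=9621.381

2πR = 2π·27 = 169.646003
per-turn = √(169.646003² + 13²) = √(28779.7664 + 169) = √28948.7664 = 170.143370
L = 2 × 170.143370 = 340.286740
V = π·3² × L = 28.274334 × 340.286740 = 9621.380916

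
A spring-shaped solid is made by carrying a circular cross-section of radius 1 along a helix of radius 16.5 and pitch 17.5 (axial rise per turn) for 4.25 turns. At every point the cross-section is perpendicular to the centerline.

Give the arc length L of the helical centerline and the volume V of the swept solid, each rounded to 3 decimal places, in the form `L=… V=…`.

L=446.842 V=1403.794

2πR = 2π·16.5 = 103.672558
per-turn = √(103.672558² + 17.5²) = √(10747.9992 + 306.25) = √11054.2492 = 105.139190
L = 4.25 × 105.139190 = 446.841556
V = π·1² × L = 3.141593 × 446.841556 = 1403.794149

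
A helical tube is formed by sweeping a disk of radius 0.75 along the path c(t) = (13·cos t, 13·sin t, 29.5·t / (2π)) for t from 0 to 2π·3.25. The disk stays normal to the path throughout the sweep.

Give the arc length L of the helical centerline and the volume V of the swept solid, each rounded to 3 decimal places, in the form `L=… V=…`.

L=282.247 V=498.772

2πR = 2π·13 = 81.681409
per-turn = √(81.681409² + 29.5²) = √(6671.8526 + 870.25) = √7542.1026 = 86.845280
L = 3.25 × 86.845280 = 282.247158
V = π·0.75² × L = 1.767146 × 282.247158 = 498.771900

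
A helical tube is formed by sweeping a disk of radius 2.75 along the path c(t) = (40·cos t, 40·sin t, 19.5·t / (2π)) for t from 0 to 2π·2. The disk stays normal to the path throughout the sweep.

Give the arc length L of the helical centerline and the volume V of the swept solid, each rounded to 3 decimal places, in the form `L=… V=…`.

L=504.166 V=11978.113

2πR = 2π·40 = 251.327412
per-turn = √(251.327412² + 19.5²) = √(63165.4682 + 380.25) = √63545.7182 = 252.082761
L = 2 × 252.082761 = 504.165521
V = π·2.75² × L = 23.758294 × 504.165521 = 11978.112898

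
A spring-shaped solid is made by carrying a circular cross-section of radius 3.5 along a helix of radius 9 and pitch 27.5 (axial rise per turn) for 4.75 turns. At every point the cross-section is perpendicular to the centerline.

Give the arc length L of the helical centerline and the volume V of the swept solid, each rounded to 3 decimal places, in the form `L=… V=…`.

L=298.684 V=11494.710

2πR = 2π·9 = 56.548668
per-turn = √(56.548668² + 27.5²) = √(3197.7518 + 756.25) = √3954.0018 = 62.880854
L = 4.75 × 62.880854 = 298.684057
V = π·3.5² × L = 38.484510 × 298.684057 = 11494.709599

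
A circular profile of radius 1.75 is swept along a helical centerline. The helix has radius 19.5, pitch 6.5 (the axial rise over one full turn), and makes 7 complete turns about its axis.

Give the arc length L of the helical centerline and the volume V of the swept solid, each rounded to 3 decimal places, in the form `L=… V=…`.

2πR = 2π·19.5 = 122.522113
per-turn = √(122.522113² + 6.5²) = √(15011.6683 + 42.25) = √15053.9183 = 122.694410
L = 7 × 122.694410 = 858.860871
V = π·1.75² × L = 9.621128 × 858.860871 = 8263.209950

L=858.861 V=8263.210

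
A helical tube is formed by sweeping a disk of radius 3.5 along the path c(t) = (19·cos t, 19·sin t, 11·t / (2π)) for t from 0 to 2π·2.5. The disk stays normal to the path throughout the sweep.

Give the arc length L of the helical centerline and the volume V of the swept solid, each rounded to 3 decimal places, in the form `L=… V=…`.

L=299.716 V=11534.407

2πR = 2π·19 = 119.380521
per-turn = √(119.380521² + 11²) = √(14251.7088 + 121) = √14372.7088 = 119.886233
L = 2.5 × 119.886233 = 299.715581
V = π·3.5² × L = 38.484510 × 299.715581 = 11534.407291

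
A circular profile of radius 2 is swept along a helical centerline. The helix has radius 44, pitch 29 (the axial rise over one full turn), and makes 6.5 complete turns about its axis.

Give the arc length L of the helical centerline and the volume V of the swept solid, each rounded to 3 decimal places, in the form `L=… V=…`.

2πR = 2π·44 = 276.460154
per-turn = √(276.460154² + 29²) = √(76430.2165 + 841) = √77271.2165 = 277.977007
L = 6.5 × 277.977007 = 1806.850546
V = π·2² × L = 12.566371 × 1806.850546 = 22705.553609

L=1806.851 V=22705.554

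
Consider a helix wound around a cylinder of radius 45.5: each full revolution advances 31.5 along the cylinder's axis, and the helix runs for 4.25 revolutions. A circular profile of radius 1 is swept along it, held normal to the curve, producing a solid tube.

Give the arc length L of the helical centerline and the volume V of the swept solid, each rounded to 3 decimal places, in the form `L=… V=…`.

2πR = 2π·45.5 = 285.884931
per-turn = √(285.884931² + 31.5²) = √(81730.1940 + 992.25) = √82722.4440 = 287.615097
L = 4.25 × 287.615097 = 1222.364162
V = π·1² × L = 3.141593 × 1222.364162 = 3840.170273

L=1222.364 V=3840.170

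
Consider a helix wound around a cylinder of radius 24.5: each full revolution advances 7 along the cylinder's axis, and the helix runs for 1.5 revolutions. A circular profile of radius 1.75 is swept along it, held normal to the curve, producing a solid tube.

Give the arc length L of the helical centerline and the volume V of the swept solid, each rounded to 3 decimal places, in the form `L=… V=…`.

L=231.146 V=2223.882

2πR = 2π·24.5 = 153.938040
per-turn = √(153.938040² + 7²) = √(23696.9202 + 49) = √23745.9202 = 154.097113
L = 1.5 × 154.097113 = 231.145669
V = π·1.75² × L = 9.621128 × 231.145669 = 2223.881955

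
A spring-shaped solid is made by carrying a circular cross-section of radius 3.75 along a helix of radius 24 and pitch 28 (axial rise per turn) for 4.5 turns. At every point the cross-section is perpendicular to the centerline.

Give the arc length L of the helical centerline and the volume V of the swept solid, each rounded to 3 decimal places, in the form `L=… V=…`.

L=690.183 V=30491.341

2πR = 2π·24 = 150.796447
per-turn = √(150.796447² + 28²) = √(22739.5685 + 784) = √23523.5685 = 153.373950
L = 4.5 × 153.373950 = 690.182775
V = π·3.75² × L = 44.178647 × 690.182775 = 30491.340970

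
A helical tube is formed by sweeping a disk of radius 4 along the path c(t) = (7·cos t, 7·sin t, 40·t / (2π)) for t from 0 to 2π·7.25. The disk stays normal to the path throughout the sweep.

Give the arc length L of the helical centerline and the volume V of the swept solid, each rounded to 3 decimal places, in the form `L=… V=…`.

2πR = 2π·7 = 43.982297
per-turn = √(43.982297² + 40²) = √(1934.4425 + 1600) = √3534.4425 = 59.451177
L = 7.25 × 59.451177 = 431.021034
V = π·4² × L = 50.265482 × 431.021034 = 21665.480234

L=431.021 V=21665.480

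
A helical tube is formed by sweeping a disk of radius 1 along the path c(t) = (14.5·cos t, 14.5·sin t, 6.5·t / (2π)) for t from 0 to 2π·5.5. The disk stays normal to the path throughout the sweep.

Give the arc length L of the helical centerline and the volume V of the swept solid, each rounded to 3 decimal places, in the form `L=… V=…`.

L=502.358 V=1578.203

2πR = 2π·14.5 = 91.106187
per-turn = √(91.106187² + 6.5²) = √(8300.3373 + 42.25) = √8342.5873 = 91.337765
L = 5.5 × 91.337765 = 502.357707
V = π·1² × L = 3.141593 × 502.357707 = 1578.203282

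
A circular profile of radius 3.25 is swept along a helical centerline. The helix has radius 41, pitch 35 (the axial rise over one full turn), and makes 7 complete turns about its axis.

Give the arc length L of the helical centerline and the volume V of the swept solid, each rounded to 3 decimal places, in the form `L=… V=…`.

L=1819.841 V=60387.929

2πR = 2π·41 = 257.610598
per-turn = √(257.610598² + 35²) = √(66363.2200 + 1225) = √67588.2200 = 259.977345
L = 7 × 259.977345 = 1819.841416
V = π·3.25² × L = 33.183072 × 1819.841416 = 60387.929473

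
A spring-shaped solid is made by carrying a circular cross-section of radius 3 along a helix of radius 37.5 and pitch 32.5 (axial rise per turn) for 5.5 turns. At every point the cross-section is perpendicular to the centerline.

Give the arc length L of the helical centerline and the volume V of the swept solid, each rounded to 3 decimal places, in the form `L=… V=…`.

L=1308.177 V=36987.826

2πR = 2π·37.5 = 235.619449
per-turn = √(235.619449² + 32.5²) = √(55516.5248 + 1056.25) = √56572.7748 = 237.850320
L = 5.5 × 237.850320 = 1308.176760
V = π·3² × L = 28.274334 × 1308.176760 = 36987.826500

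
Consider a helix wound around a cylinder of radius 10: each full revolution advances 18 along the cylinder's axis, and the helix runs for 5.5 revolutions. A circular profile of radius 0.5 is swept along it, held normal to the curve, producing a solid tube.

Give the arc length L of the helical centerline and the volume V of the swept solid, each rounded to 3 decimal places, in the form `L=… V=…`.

2πR = 2π·10 = 62.831853
per-turn = √(62.831853² + 18²) = √(3947.8418 + 324) = √4271.8418 = 65.359328
L = 5.5 × 65.359328 = 359.476304
V = π·0.5² × L = 0.785398 × 359.476304 = 282.332029

L=359.476 V=282.332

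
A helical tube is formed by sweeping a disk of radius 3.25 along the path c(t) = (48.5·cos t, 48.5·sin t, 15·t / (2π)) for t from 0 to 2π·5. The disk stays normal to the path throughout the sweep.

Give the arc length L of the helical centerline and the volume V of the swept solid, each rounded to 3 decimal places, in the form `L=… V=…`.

L=1525.517 V=50621.347

2πR = 2π·48.5 = 304.734487
per-turn = √(304.734487² + 15²) = √(92863.1078 + 225) = √93088.1078 = 305.103438
L = 5 × 305.103438 = 1525.517189
V = π·3.25² × L = 33.183072 × 1525.517189 = 50621.347350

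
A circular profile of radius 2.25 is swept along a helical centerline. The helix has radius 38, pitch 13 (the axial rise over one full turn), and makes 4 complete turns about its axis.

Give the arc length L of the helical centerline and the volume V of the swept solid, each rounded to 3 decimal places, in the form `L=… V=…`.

2πR = 2π·38 = 238.761042
per-turn = √(238.761042² + 13²) = √(57006.8350 + 169) = √57175.8350 = 239.114690
L = 4 × 239.114690 = 956.458760
V = π·2.25² × L = 15.904313 × 956.458760 = 15211.819314

L=956.459 V=15211.819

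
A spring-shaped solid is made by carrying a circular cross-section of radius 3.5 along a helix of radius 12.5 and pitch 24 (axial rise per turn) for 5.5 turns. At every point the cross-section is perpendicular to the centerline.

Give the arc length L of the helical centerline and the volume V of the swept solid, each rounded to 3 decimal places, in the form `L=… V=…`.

L=451.687 V=17382.956

2πR = 2π·12.5 = 78.539816
per-turn = √(78.539816² + 24²) = √(6168.5028 + 576) = √6744.5028 = 82.124922
L = 5.5 × 82.124922 = 451.687069
V = π·3.5² × L = 38.484510 × 451.687069 = 17382.955523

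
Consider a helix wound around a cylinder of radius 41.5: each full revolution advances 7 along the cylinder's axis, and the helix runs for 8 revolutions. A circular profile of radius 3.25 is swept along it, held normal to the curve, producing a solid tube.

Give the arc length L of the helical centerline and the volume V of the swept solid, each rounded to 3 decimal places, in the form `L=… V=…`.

L=2086.769 V=69245.409

2πR = 2π·41.5 = 260.752190
per-turn = √(260.752190² + 7²) = √(67991.7047 + 49) = √68040.7047 = 260.846132
L = 8 × 260.846132 = 2086.769058
V = π·3.25² × L = 33.183072 × 2086.769058 = 69245.408746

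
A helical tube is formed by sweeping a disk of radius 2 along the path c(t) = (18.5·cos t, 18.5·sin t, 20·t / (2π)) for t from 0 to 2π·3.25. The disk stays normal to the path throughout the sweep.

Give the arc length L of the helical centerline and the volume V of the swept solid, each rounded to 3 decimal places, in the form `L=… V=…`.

L=383.328 V=4817.037

2πR = 2π·18.5 = 116.238928
per-turn = √(116.238928² + 20²) = √(13511.4884 + 400) = √13911.4884 = 117.946973
L = 3.25 × 117.946973 = 383.327662
V = π·2² × L = 12.566371 × 383.327662 = 4817.037468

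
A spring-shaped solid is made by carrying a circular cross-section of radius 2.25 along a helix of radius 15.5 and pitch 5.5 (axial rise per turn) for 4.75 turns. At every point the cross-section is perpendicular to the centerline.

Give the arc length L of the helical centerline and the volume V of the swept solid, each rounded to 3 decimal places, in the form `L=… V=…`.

2πR = 2π·15.5 = 97.389372
per-turn = √(97.389372² + 5.5²) = √(9484.6898 + 30.25) = √9514.9398 = 97.544553
L = 4.75 × 97.544553 = 463.336627
V = π·2.25² × L = 15.904313 × 463.336627 = 7369.050651

L=463.337 V=7369.051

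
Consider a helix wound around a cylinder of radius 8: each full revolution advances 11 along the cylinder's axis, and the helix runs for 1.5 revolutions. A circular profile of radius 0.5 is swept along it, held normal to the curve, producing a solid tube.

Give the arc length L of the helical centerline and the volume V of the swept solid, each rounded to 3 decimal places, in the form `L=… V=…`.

2πR = 2π·8 = 50.265482
per-turn = √(50.265482² + 11²) = √(2526.6187 + 121) = √2647.6187 = 51.455017
L = 1.5 × 51.455017 = 77.182525
V = π·0.5² × L = 0.785398 × 77.182525 = 60.619013

L=77.183 V=60.619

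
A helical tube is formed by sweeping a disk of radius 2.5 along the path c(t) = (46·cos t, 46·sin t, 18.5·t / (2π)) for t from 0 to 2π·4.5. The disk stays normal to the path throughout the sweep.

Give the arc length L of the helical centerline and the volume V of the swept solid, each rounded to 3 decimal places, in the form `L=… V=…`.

L=1303.281 V=25589.862

2πR = 2π·46 = 289.026524
per-turn = √(289.026524² + 18.5²) = √(83536.3317 + 342.25) = √83878.5817 = 289.617993
L = 4.5 × 289.617993 = 1303.280967
V = π·2.5² × L = 19.634954 × 1303.280967 = 25589.861943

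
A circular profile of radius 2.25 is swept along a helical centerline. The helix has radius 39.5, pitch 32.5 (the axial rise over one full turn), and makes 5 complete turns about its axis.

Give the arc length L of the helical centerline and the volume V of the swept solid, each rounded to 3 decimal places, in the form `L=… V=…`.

2πR = 2π·39.5 = 248.185820
per-turn = √(248.185820² + 32.5²) = √(61596.2011 + 1056.25) = √62652.4511 = 250.304716
L = 5 × 250.304716 = 1251.523582
V = π·2.25² × L = 15.904313 × 1251.523582 = 19904.622538

L=1251.524 V=19904.623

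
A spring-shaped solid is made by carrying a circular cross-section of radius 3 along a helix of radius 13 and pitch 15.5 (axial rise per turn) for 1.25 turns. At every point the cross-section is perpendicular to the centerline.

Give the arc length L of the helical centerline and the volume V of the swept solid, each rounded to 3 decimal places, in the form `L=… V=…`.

2πR = 2π·13 = 81.681409
per-turn = √(81.681409² + 15.5²) = √(6671.8526 + 240.25) = √6912.1026 = 83.139056
L = 1.25 × 83.139056 = 103.923820
V = π·3² × L = 28.274334 × 103.923820 = 2938.376773

L=103.924 V=2938.377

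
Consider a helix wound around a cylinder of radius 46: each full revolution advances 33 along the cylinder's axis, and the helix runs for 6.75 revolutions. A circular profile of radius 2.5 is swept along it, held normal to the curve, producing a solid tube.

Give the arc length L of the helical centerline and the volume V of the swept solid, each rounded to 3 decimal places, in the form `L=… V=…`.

2πR = 2π·46 = 289.026524
per-turn = √(289.026524² + 33²) = √(83536.3317 + 1089) = √84625.3317 = 290.904334
L = 6.75 × 290.904334 = 1963.604256
V = π·2.5² × L = 19.634954 × 1963.604256 = 38555.279403

L=1963.604 V=38555.279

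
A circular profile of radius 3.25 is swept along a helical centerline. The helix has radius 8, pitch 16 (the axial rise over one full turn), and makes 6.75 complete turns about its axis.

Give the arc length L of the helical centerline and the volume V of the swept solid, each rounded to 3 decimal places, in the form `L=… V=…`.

L=356.066 V=11815.367

2πR = 2π·8 = 50.265482
per-turn = √(50.265482² + 16²) = √(2526.6187 + 256) = √2782.6187 = 52.750533
L = 6.75 × 52.750533 = 356.066097
V = π·3.25² × L = 33.183072 × 356.066097 = 11815.367091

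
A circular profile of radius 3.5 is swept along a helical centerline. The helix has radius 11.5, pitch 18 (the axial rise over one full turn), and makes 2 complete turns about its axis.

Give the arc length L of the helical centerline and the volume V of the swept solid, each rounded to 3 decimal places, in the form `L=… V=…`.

L=148.930 V=5731.490

2πR = 2π·11.5 = 72.256631
per-turn = √(72.256631² + 18²) = √(5221.0207 + 324) = √5545.0207 = 74.464896
L = 2 × 74.464896 = 148.929792
V = π·3.5² × L = 38.484510 × 148.929792 = 5731.490066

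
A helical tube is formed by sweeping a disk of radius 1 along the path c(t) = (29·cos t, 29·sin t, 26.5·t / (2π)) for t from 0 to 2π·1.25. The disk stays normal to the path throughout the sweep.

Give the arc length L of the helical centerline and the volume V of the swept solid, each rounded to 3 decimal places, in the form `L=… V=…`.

L=230.162 V=723.074

2πR = 2π·29 = 182.212374
per-turn = √(182.212374² + 26.5²) = √(33201.3492 + 702.25) = √33903.5992 = 184.129300
L = 1.25 × 184.129300 = 230.161625
V = π·1² × L = 3.141593 × 230.161625 = 723.074071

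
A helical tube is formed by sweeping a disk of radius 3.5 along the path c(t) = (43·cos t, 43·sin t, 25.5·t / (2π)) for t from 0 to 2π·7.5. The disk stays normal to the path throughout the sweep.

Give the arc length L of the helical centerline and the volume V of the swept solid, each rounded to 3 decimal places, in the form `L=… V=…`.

L=2035.333 V=78328.777

2πR = 2π·43 = 270.176968
per-turn = √(270.176968² + 25.5²) = √(72995.5942 + 650.25) = √73645.8442 = 271.377678
L = 7.5 × 271.377678 = 2035.332585
V = π·3.5² × L = 38.484510 × 2035.332585 = 78328.777252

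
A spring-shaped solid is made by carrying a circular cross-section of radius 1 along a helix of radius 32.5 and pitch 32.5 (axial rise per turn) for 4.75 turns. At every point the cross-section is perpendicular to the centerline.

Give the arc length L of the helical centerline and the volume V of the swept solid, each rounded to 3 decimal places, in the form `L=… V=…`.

2πR = 2π·32.5 = 204.203522
per-turn = √(204.203522² + 32.5²) = √(41699.0786 + 1056.25) = √42755.3286 = 206.773617
L = 4.75 × 206.773617 = 982.174680
V = π·1² × L = 3.141593 × 982.174680 = 3085.592758

L=982.175 V=3085.593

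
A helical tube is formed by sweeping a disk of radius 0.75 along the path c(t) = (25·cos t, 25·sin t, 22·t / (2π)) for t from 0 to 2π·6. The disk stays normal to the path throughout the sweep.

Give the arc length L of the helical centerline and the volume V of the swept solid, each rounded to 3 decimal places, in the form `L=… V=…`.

L=951.677 V=1681.751

2πR = 2π·25 = 157.079633
per-turn = √(157.079633² + 22²) = √(24674.0110 + 484) = √25158.0110 = 158.612771
L = 6 × 158.612771 = 951.676624
V = π·0.75² × L = 1.767146 × 951.676624 = 1681.751413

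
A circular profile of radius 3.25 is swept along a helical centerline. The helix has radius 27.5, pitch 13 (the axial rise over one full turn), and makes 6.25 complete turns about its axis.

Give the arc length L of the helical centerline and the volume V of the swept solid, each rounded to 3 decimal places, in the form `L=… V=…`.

2πR = 2π·27.5 = 172.787596
per-turn = √(172.787596² + 13²) = √(29855.5533 + 169) = √30024.5533 = 173.275946
L = 6.25 × 173.275946 = 1082.974660
V = π·3.25² × L = 33.183072 × 1082.974660 = 35936.426548

L=1082.975 V=35936.427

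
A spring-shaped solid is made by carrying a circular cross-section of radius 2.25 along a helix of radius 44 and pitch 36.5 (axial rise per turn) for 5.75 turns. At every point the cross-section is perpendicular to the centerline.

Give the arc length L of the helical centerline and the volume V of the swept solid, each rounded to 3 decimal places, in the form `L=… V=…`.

2πR = 2π·44 = 276.460154
per-turn = √(276.460154² + 36.5²) = √(76430.2165 + 1332.25) = √77762.4665 = 278.859223
L = 5.75 × 278.859223 = 1603.440535
V = π·2.25² × L = 15.904313 × 1603.440535 = 25501.619833

L=1603.441 V=25501.620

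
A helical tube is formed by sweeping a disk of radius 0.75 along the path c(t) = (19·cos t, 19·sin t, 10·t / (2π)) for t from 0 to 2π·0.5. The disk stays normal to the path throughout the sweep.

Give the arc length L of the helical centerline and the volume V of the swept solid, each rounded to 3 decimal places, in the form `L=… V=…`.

L=59.899 V=105.851

2πR = 2π·19 = 119.380521
per-turn = √(119.380521² + 10²) = √(14251.7088 + 100) = √14351.7088 = 119.798618
L = 0.5 × 119.798618 = 59.899309
V = π·0.75² × L = 1.767146 × 59.899309 = 105.850816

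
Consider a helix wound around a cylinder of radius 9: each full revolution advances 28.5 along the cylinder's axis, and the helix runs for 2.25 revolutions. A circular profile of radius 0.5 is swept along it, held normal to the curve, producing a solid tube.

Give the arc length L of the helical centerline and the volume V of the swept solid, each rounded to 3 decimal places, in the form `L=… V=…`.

L=142.480 V=111.904

2πR = 2π·9 = 56.548668
per-turn = √(56.548668² + 28.5²) = √(3197.7518 + 812.25) = √4010.0018 = 63.324575
L = 2.25 × 63.324575 = 142.480294
V = π·0.5² × L = 0.785398 × 142.480294 = 111.903761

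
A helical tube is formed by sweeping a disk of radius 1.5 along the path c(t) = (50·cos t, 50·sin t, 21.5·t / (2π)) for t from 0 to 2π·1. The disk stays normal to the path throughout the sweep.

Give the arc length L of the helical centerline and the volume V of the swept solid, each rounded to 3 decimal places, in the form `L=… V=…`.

L=314.894 V=2225.855

2πR = 2π·50 = 314.159265
per-turn = √(314.159265² + 21.5²) = √(98696.0440 + 462.25) = √99158.2940 = 314.894100
L = 1 × 314.894100 = 314.894100
V = π·1.5² × L = 7.068583 × 314.894100 = 2225.855228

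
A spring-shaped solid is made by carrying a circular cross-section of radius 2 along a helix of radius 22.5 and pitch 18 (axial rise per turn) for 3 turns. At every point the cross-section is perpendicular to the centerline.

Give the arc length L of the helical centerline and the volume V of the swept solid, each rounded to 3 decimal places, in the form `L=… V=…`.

L=427.539 V=5372.613

2πR = 2π·22.5 = 141.371669
per-turn = √(141.371669² + 18²) = √(19985.9489 + 324) = √20309.9489 = 142.512978
L = 3 × 142.512978 = 427.538934
V = π·2² × L = 12.566371 × 427.538934 = 5372.612699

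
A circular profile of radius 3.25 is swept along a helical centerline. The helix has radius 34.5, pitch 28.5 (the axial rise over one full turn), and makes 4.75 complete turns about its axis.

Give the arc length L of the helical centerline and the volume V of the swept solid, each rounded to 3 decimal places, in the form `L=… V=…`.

2πR = 2π·34.5 = 216.769893
per-turn = √(216.769893² + 28.5²) = √(46989.1866 + 812.25) = √47801.4366 = 218.635396
L = 4.75 × 218.635396 = 1038.518133
V = π·3.25² × L = 33.183072 × 1038.518133 = 34461.222394

L=1038.518 V=34461.222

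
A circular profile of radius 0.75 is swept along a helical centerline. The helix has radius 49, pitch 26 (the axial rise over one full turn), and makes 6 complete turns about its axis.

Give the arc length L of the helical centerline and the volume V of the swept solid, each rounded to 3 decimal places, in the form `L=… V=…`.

2πR = 2π·49 = 307.876080
per-turn = √(307.876080² + 26²) = √(94787.6807 + 676) = √95463.6807 = 308.971974
L = 6 × 308.971974 = 1853.831844
V = π·0.75² × L = 1.767146 × 1853.831844 = 3275.991282

L=1853.832 V=3275.991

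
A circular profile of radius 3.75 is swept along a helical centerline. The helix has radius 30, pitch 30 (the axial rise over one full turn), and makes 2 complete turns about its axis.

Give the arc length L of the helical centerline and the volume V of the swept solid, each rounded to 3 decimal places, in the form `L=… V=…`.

2πR = 2π·30 = 188.495559
per-turn = √(188.495559² + 30²) = √(35530.5758 + 900) = √36430.5758 = 190.867954
L = 2 × 190.867954 = 381.735908
V = π·3.75² × L = 44.178647 × 381.735908 = 16864.575804

L=381.736 V=16864.576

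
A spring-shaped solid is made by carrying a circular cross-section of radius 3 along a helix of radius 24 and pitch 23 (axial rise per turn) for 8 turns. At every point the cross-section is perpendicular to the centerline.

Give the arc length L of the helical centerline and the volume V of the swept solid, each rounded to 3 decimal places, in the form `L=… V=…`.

2πR = 2π·24 = 150.796447
per-turn = √(150.796447² + 23²) = √(22739.5685 + 529) = √23268.5685 = 152.540383
L = 8 × 152.540383 = 1220.323066
V = π·3² × L = 28.274334 × 1220.323066 = 34503.821826

L=1220.323 V=34503.822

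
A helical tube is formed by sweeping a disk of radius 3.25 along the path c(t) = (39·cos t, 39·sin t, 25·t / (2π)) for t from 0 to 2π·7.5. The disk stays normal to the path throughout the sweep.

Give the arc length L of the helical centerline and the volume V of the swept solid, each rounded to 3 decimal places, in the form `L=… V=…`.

2πR = 2π·39 = 245.044227
per-turn = √(245.044227² + 25²) = √(60046.6732 + 625) = √60671.6732 = 246.316206
L = 7.5 × 246.316206 = 1847.371543
V = π·3.25² × L = 33.183072 × 1847.371543 = 61301.463652

L=1847.372 V=61301.464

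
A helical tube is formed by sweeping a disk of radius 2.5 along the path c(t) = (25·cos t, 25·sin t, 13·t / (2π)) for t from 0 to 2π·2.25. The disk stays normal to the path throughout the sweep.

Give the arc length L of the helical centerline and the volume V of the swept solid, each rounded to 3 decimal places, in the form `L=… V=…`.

2πR = 2π·25 = 157.079633
per-turn = √(157.079633² + 13²) = √(24674.0110 + 169) = √24843.0110 = 157.616658
L = 2.25 × 157.616658 = 354.637481
V = π·2.5² × L = 19.634954 × 354.637481 = 6963.290664

L=354.637 V=6963.291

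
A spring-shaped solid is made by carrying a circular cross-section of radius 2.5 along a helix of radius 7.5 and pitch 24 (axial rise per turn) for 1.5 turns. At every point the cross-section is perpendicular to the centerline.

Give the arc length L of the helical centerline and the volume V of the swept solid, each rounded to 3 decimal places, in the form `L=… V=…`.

2πR = 2π·7.5 = 47.123890
per-turn = √(47.123890² + 24²) = √(2220.6610 + 576) = √2796.6610 = 52.883466
L = 1.5 × 52.883466 = 79.325199
V = π·2.5² × L = 19.634954 × 79.325199 = 1557.546644

L=79.325 V=1557.547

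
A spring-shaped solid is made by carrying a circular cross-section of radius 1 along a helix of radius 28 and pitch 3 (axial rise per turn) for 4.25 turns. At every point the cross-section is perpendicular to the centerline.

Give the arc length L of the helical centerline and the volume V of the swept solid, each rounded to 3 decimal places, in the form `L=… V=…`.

L=747.808 V=2349.307

2πR = 2π·28 = 175.929189
per-turn = √(175.929189² + 3²) = √(30951.0794 + 9) = √30960.0794 = 175.954765
L = 4.25 × 175.954765 = 747.807752
V = π·1² × L = 3.141593 × 747.807752 = 2349.307340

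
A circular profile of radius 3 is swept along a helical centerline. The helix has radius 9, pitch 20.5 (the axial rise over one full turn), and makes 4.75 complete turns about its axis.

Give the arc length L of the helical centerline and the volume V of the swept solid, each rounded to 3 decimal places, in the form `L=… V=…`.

L=285.712 V=8078.308

2πR = 2π·9 = 56.548668
per-turn = √(56.548668² + 20.5²) = √(3197.7518 + 420.25) = √3618.0018 = 60.149828
L = 4.75 × 60.149828 = 285.711684
V = π·3² × L = 28.274334 × 285.711684 = 8078.307539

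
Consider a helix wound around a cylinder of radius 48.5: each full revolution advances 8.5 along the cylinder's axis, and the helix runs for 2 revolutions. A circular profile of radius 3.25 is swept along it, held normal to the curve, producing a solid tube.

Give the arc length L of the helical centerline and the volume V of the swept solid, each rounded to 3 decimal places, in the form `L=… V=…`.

L=609.706 V=20231.919

2πR = 2π·48.5 = 304.734487
per-turn = √(304.734487² + 8.5²) = √(92863.1078 + 72.25) = √92935.3578 = 304.853010
L = 2 × 304.853010 = 609.706020
V = π·3.25² × L = 33.183072 × 609.706020 = 20231.919018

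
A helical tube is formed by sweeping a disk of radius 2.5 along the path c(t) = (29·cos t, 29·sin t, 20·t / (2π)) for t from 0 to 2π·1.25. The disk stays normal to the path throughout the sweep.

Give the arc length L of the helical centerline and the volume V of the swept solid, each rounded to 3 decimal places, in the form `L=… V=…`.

L=229.133 V=4499.023

2πR = 2π·29 = 182.212374
per-turn = √(182.212374² + 20²) = √(33201.3492 + 400) = √33601.3492 = 183.306708
L = 1.25 × 183.306708 = 229.133385
V = π·2.5² × L = 19.634954 × 229.133385 = 4499.023494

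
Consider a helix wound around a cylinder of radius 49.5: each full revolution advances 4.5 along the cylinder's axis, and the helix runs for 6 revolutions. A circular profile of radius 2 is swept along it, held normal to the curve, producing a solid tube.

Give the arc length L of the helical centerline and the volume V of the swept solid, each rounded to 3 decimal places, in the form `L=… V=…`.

L=1866.301 V=23452.634

2πR = 2π·49.5 = 311.017673
per-turn = √(311.017673² + 4.5²) = √(96731.9927 + 20.25) = √96752.2427 = 311.050225
L = 6 × 311.050225 = 1866.301353
V = π·2² × L = 12.566371 × 1866.301353 = 23452.634474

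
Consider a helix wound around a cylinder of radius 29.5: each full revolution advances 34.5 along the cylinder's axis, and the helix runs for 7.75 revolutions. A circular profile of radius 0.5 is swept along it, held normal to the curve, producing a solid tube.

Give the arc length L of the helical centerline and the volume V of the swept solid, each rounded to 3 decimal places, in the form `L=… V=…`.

2πR = 2π·29.5 = 185.353967
per-turn = √(185.353967² + 34.5²) = √(34356.0929 + 1190.25) = √35546.3429 = 188.537378
L = 7.75 × 188.537378 = 1461.164680
V = π·0.5² × L = 0.785398 × 1461.164680 = 1147.596056

L=1461.165 V=1147.596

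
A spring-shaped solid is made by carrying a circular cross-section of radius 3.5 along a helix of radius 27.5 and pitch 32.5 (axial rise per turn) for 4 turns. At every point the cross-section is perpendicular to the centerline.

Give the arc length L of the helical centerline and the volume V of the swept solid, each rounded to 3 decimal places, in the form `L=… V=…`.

L=703.270 V=27065.006

2πR = 2π·27.5 = 172.787596
per-turn = √(172.787596² + 32.5²) = √(29855.5533 + 1056.25) = √30911.8033 = 175.817528
L = 4 × 175.817528 = 703.270114
V = π·3.5² × L = 38.484510 × 703.270114 = 27065.005733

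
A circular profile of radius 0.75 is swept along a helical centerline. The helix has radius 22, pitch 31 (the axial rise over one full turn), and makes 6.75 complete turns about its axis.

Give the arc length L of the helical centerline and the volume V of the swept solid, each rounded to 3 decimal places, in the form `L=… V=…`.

2πR = 2π·22 = 138.230077
per-turn = √(138.230077² + 31²) = √(19107.5541 + 961) = √20068.5541 = 141.663524
L = 6.75 × 141.663524 = 956.228789
V = π·0.75² × L = 1.767146 × 956.228789 = 1689.795753

L=956.229 V=1689.796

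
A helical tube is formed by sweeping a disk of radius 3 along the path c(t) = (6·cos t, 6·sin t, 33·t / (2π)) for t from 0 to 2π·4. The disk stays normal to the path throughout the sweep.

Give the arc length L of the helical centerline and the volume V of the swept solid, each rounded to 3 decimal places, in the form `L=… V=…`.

2πR = 2π·6 = 37.699112
per-turn = √(37.699112² + 33²) = √(1421.2230 + 1089) = √2510.2230 = 50.102126
L = 4 × 50.102126 = 200.408504
V = π·3² × L = 28.274334 × 200.408504 = 5666.416960

L=200.409 V=5666.417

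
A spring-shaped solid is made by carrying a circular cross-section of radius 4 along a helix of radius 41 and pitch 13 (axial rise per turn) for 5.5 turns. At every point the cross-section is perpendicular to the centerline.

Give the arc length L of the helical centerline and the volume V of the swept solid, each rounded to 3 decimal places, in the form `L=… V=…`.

L=1418.661 V=71309.691

2πR = 2π·41 = 257.610598
per-turn = √(257.610598² + 13²) = √(66363.2200 + 169) = √66532.2200 = 257.938403
L = 5.5 × 257.938403 = 1418.661219
V = π·4² × L = 50.265482 × 1418.661219 = 71309.690625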